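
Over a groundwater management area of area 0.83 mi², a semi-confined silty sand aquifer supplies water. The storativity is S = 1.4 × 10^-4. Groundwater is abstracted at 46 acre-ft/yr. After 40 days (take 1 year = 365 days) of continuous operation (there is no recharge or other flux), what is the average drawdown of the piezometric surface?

Δh ≈ 20.7 m

A = 0.83 mi² = 2.15 × 10^6 m²
Q = 46 acre-ft/yr = 155.5 m³/d
ΔV = Q × t = 155.5 m³/d × 40 d = 6218 m³
Δh = ΔV / (S × A) = 6218 / (1.4 × 10^-4 × 2.15 × 10^6) = 20.66 m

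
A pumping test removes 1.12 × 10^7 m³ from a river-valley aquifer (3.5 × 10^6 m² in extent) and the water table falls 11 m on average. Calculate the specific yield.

Sy ≈ 0.29

Sy = ΔV / (A × Δh) = 1.12 × 10^7 m³ / (3.5 × 10^6 m² × 11 m) = 0.2909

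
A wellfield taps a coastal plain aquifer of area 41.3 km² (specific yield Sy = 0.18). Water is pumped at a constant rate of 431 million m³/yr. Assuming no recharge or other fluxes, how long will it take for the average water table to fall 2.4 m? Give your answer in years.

t ≈ 0.0414 years

A = 41.3 km² = 4.13 × 10^7 m²
ΔV = Sy × A × Δh = 0.18 × 4.13 × 10^7 × 2.4 = 1.784 × 10^7 m³
Q = 431 million m³/yr = 1.181 × 10^6 m³/d
t = ΔV / Q = 1.784 × 10^7 m³ / 1.181 × 10^6 m³/d = 15.11 d
t = 15.11 d ≈ 0.0414 years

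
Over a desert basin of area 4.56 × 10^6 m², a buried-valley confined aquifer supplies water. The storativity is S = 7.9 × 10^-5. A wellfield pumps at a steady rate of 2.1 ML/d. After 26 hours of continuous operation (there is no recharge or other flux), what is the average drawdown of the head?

Δh ≈ 6.32 m

Q = 2.1 ML/d = 2100 m³/d
t = 26 hours = 1.083 d
ΔV = Q × t = 2100 m³/d × 1.083 d = 2275 m³
Δh = ΔV / (S × A) = 2275 / (7.9 × 10^-5 × 4.56 × 10^6) = 6.315 m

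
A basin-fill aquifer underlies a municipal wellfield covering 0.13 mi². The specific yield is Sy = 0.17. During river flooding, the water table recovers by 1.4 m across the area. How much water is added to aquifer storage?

A = 0.13 mi² = 3.367 × 10^5 m²
ΔV = Sy × A × Δh = 0.17 × 3.367 × 10^5 m² × 1.4 m = 80130 m³

ΔV ≈ 80100 m³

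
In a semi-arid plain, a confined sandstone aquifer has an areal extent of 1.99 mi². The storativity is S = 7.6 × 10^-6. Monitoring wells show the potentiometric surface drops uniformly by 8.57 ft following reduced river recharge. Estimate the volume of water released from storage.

ΔV ≈ 102 m³

A = 1.99 mi² = 5.154 × 10^6 m²
Δh = 8.57 ft = 2.612 m
ΔV = S × A × Δh = 7.6 × 10^-6 × 5.154 × 10^6 m² × 2.612 m = 102.3 m³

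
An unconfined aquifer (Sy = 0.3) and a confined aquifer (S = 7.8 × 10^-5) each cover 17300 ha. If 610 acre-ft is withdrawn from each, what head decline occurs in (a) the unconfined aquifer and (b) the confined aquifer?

A = 17300 ha = 1.73 × 10^8 m²
ΔV = 610 acre-ft = 7.524 × 10^5 m³
Unconfined: Δh_u = ΔV/(Sy·A) = 7.524 × 10^5/(0.3 × 1.73 × 10^8) = 0.0145 m
Confined: Δh_c = ΔV/(S·A) = 7.524 × 10^5/(7.8 × 10^-5 × 1.73 × 10^8) = 55.76 m

Δh_u ≈ 0.0145 m; Δh_c ≈ 55.8 m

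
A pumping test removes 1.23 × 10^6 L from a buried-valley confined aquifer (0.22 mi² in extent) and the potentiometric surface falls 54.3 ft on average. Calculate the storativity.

S ≈ 1.3 × 10^-4

A = 0.22 mi² = 5.698 × 10^5 m²
Δh = 54.3 ft = 16.55 m
ΔV = 1.23 × 10^6 L = 1230 m³
S = ΔV / (A × Δh) = 1230 m³ / (5.698 × 10^5 m² × 16.55 m) = 1.304 × 10^-4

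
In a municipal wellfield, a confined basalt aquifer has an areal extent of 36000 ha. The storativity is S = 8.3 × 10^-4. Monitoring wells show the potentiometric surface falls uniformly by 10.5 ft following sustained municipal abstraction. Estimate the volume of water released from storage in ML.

ΔV ≈ 956 ML

A = 36000 ha = 3.6 × 10^8 m²
Δh = 10.5 ft = 3.2 m
ΔV = S × A × Δh = 8.3 × 10^-4 × 3.6 × 10^8 m² × 3.2 m = 9.563 × 10^5 m³
ΔV = 9.563 × 10^5 m³ = 956.3 ML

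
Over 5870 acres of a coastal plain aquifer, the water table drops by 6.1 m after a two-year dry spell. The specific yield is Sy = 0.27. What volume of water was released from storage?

A = 5870 acres = 2.376 × 10^7 m²
ΔV = Sy × A × Δh = 0.27 × 2.376 × 10^7 m² × 6.1 m = 3.912 × 10^7 m³

ΔV ≈ 3.91 × 10^7 m³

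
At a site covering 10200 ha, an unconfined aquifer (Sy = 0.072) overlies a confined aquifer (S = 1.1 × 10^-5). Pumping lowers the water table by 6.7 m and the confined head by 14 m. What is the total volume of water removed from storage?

A = 10200 ha = 1.02 × 10^8 m²
Unconfined: ΔV_u = Sy × A × Δh_u = 0.072 × 1.02 × 10^8 × 6.7 = 4.92 × 10^7 m³
Confined: ΔV_c = S × A × Δh_c = 1.1 × 10^-5 × 1.02 × 10^8 × 14 = 15710 m³
Total ΔV = 4.92 × 10^7 + 15710 = 4.922 × 10^7 m³

ΔV ≈ 4.92 × 10^7 m³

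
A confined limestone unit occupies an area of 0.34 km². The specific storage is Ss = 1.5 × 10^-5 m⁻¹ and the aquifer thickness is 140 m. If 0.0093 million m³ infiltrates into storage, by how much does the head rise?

Δh ≈ 13 m

S = Ss × b = 1.5 × 10^-5 m⁻¹ × 140 m = 2.1 × 10^-3
A = 0.34 km² = 3.4 × 10^5 m²
ΔV = 0.0093 million m³ = 9300 m³
Δh = ΔV / (S × A) = 9300 m³ / (0.0021 × 3.4 × 10^5 m²) = 13.03 m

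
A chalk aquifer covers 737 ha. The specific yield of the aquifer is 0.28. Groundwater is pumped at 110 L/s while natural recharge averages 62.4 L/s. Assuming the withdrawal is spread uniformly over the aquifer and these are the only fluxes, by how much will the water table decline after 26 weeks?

A = 737 ha = 7.37 × 10^6 m²
Net abstraction = 110 − 62.4 = 47.6 L/s
Q_net = 47.6 L/s = 4113 m³/d
t = 26 weeks = 182 d
ΔV = Q × t = 4113 m³/d × 182 d = 7.485 × 10^5 m³
Δh = ΔV / (Sy × A) = 7.485 × 10^5 / (0.28 × 7.37 × 10^6) = 0.3627 m

Δh ≈ 0.363 m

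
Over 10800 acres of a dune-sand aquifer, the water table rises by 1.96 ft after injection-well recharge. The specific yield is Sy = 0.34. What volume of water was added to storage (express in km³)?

A = 10800 acres = 4.371 × 10^7 m²
Δh = 1.96 ft = 0.5974 m
ΔV = Sy × A × Δh = 0.34 × 4.371 × 10^7 m² × 0.5974 m = 8.878 × 10^6 m³
ΔV = 8.878 × 10^6 m³ = 0.008878 km³

ΔV ≈ 0.00888 km³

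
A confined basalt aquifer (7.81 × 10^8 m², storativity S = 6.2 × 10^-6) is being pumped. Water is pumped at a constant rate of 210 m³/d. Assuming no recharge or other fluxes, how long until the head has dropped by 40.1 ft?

t ≈ 282 days

Δh = 40.1 ft = 12.22 m
ΔV = S × A × Δh = 6.2 × 10^-6 × 7.81 × 10^8 × 12.22 = 59180 m³
t = ΔV / Q = 59180 m³ / 210 m³/d = 281.8 d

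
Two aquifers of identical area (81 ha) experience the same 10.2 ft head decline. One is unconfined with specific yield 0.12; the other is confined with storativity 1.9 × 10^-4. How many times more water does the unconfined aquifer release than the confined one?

A = 81 ha = 8.1 × 10^5 m²
Δh = 10.2 ft = 3.109 m
Unconfined: ΔV_u = Sy × A × Δh = 0.12 × 8.1 × 10^5 × 3.109 = 3.022 × 10^5 m³
Confined: ΔV_c = S × A × Δh = 1.9 × 10^-4 × 8.1 × 10^5 × 3.109 = 478.5 m³
Ratio = ΔV_u / ΔV_c = Sy / S = 0.12 / 1.9 × 10^-4 = 631.6

ΔV_u / ΔV_c ≈ 632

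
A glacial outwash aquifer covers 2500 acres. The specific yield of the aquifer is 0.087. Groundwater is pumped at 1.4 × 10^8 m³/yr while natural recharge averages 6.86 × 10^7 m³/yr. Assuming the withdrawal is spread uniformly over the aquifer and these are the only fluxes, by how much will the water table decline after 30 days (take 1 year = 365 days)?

Δh ≈ 6.67 m

A = 2500 acres = 1.012 × 10^7 m²
Net abstraction = 1.4 × 10^8 − 6.86 × 10^7 = 7.14 × 10^7 m³/yr
Q_net = 7.14 × 10^7 m³/yr = 1.956 × 10^5 m³/d
ΔV = Q × t = 1.956 × 10^5 m³/d × 30 d = 5.868 × 10^6 m³
Δh = ΔV / (Sy × A) = 5.868 × 10^6 / (0.087 × 1.012 × 10^7) = 6.667 m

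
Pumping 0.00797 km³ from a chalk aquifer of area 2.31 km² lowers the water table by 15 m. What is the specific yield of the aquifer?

A = 2.31 km² = 2.31 × 10^6 m²
ΔV = 0.00797 km³ = 7.97 × 10^6 m³
Sy = ΔV / (A × Δh) = 7.97 × 10^6 m³ / (2.31 × 10^6 m² × 15 m) = 0.23

Sy ≈ 0.23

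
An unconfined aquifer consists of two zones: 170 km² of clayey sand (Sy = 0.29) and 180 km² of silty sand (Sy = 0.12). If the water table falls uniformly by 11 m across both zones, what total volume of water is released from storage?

A₁ = 170 km² = 1.7 × 10^8 m²; A₂ = 180 km² = 1.8 × 10^8 m²
ΔV₁ = 0.29 × 1.7 × 10^8 × 11 = 5.423 × 10^8 m³
ΔV₂ = 0.12 × 1.8 × 10^8 × 11 = 2.376 × 10^8 m³
ΔV = ΔV₁ + ΔV₂ = 7.799 × 10^8 m³

ΔV ≈ 7.8 × 10^8 m³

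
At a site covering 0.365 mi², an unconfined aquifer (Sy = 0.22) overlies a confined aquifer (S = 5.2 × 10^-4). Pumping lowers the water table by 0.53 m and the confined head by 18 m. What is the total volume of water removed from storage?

A = 0.365 mi² = 9.453 × 10^5 m²
Unconfined: ΔV_u = Sy × A × Δh_u = 0.22 × 9.453 × 10^5 × 0.53 = 1.102 × 10^5 m³
Confined: ΔV_c = S × A × Δh_c = 5.2 × 10^-4 × 9.453 × 10^5 × 18 = 8848 m³
Total ΔV = 1.102 × 10^5 + 8848 = 1.191 × 10^5 m³

ΔV ≈ 1.19 × 10^5 m³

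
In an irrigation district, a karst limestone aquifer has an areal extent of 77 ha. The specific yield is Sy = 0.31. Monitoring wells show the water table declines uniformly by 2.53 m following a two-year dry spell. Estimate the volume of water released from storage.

ΔV ≈ 6.04 × 10^5 m³

A = 77 ha = 7.7 × 10^5 m²
ΔV = Sy × A × Δh = 0.31 × 7.7 × 10^5 m² × 2.53 m = 6.039 × 10^5 m³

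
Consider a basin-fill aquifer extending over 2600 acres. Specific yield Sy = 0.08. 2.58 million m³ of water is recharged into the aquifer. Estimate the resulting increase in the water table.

Δh ≈ 3.07 m

A = 2600 acres = 1.052 × 10^7 m²
ΔV = 2.58 million m³ = 2.58 × 10^6 m³
Δh = ΔV / (Sy × A) = 2.58 × 10^6 m³ / (0.08 × 1.052 × 10^7 m²) = 3.065 m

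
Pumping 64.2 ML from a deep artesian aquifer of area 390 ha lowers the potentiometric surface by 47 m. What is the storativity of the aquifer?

A = 390 ha = 3.9 × 10^6 m²
ΔV = 64.2 ML = 64200 m³
S = ΔV / (A × Δh) = 64200 m³ / (3.9 × 10^6 m² × 47 m) = 3.502 × 10^-4

S ≈ 3.5 × 10^-4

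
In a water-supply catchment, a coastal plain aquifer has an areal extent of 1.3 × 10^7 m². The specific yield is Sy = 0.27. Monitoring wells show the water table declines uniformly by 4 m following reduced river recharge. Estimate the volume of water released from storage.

ΔV = Sy × A × Δh = 0.27 × 1.3 × 10^7 m² × 4 m = 1.404 × 10^7 m³

ΔV ≈ 1.4 × 10^7 m³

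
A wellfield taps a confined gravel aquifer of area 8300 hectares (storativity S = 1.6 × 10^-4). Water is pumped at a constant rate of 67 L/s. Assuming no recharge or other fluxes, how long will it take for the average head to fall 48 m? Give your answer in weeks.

t ≈ 15.7 weeks

A = 8300 hectares = 8.3 × 10^7 m²
ΔV = S × A × Δh = 1.6 × 10^-4 × 8.3 × 10^7 × 48 = 6.374 × 10^5 m³
Q = 67 L/s = 5789 m³/d
t = ΔV / Q = 6.374 × 10^5 m³ / 5789 m³/d = 110.1 d
t = 110.1 d ≈ 15.73 weeks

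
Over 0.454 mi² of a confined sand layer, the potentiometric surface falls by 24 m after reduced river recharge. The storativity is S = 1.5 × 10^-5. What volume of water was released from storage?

A = 0.454 mi² = 1.176 × 10^6 m²
ΔV = S × A × Δh = 1.5 × 10^-5 × 1.176 × 10^6 m² × 24 m = 423.3 m³

ΔV ≈ 423 m³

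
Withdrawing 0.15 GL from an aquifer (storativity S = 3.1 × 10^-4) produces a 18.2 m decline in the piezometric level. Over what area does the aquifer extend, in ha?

ΔV = 0.15 GL = 1.5 × 10^5 m³
A = ΔV / (S × Δh) = 1.5 × 10^5 / (3.1 × 10^-4 × 18.2) = 2.659 × 10^7 m²
A = 2.659 × 10^7 m² = 2659 ha

A ≈ 2660 ha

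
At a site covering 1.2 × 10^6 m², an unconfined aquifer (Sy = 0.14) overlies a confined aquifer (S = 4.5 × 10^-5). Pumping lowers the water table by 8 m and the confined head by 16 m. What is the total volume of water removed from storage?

ΔV ≈ 1.34 × 10^6 m³

Unconfined: ΔV_u = Sy × A × Δh_u = 0.14 × 1.2 × 10^6 × 8 = 1.344 × 10^6 m³
Confined: ΔV_c = S × A × Δh_c = 4.5 × 10^-5 × 1.2 × 10^6 × 16 = 864 m³
Total ΔV = 1.344 × 10^6 + 864 = 1.345 × 10^6 m³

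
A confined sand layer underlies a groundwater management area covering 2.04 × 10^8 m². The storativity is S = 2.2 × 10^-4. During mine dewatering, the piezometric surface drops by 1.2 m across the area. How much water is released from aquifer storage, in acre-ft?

ΔV ≈ 43.7 acre-ft

ΔV = S × A × Δh = 2.2 × 10^-4 × 2.04 × 10^8 m² × 1.2 m = 53860 m³
ΔV = 53860 m³ = 43.66 acre-ft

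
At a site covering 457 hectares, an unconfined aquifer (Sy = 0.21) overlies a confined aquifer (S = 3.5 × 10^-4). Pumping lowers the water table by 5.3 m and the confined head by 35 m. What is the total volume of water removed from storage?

A = 457 hectares = 4.57 × 10^6 m²
Unconfined: ΔV_u = Sy × A × Δh_u = 0.21 × 4.57 × 10^6 × 5.3 = 5.086 × 10^6 m³
Confined: ΔV_c = S × A × Δh_c = 3.5 × 10^-4 × 4.57 × 10^6 × 35 = 55980 m³
Total ΔV = 5.086 × 10^6 + 55980 = 5.142 × 10^6 m³

ΔV ≈ 5.14 × 10^6 m³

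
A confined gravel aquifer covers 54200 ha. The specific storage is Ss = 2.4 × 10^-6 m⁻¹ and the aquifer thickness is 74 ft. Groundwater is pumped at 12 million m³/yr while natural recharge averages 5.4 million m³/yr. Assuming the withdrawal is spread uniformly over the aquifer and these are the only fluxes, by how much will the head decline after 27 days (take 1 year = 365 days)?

Δh ≈ 16.6 m

b = 74 ft = 22.56 m
S = Ss × b = 2.4 × 10^-6 m⁻¹ × 22.56 m = 5.413 × 10^-5
A = 54200 ha = 5.42 × 10^8 m²
Net abstraction = 12 − 5.4 = 6.6 million m³/yr
Q_net = 6.6 million m³/yr = 18080 m³/d
ΔV = Q × t = 18080 m³/d × 27 d = 4.882 × 10^5 m³
Δh = ΔV / (S × A) = 4.882 × 10^5 / (5.413 × 10^-5 × 5.42 × 10^8) = 16.64 m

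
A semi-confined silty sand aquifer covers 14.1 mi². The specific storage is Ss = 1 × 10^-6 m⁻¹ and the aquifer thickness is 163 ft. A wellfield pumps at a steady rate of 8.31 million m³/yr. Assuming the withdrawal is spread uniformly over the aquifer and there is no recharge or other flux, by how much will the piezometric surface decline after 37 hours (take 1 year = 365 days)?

b = 163 ft = 49.68 m
S = Ss × b = 1 × 10^-6 m⁻¹ × 49.68 m = 4.968 × 10^-5
A = 14.1 mi² = 3.652 × 10^7 m²
Q = 8.31 million m³/yr = 22770 m³/d
t = 37 hours = 1.542 d
ΔV = Q × t = 22770 m³/d × 1.542 d = 35100 m³
Δh = ΔV / (S × A) = 35100 / (4.968 × 10^-5 × 3.652 × 10^7) = 19.35 m

Δh ≈ 19.3 m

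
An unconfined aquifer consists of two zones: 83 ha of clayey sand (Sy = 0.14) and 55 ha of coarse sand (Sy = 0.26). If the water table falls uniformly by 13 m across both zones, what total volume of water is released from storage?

ΔV ≈ 3.37 × 10^6 m³

A₁ = 83 ha = 8.3 × 10^5 m²; A₂ = 55 ha = 5.5 × 10^5 m²
ΔV₁ = 0.14 × 8.3 × 10^5 × 13 = 1.511 × 10^6 m³
ΔV₂ = 0.26 × 5.5 × 10^5 × 13 = 1.859 × 10^6 m³
ΔV = ΔV₁ + ΔV₂ = 3.37 × 10^6 m³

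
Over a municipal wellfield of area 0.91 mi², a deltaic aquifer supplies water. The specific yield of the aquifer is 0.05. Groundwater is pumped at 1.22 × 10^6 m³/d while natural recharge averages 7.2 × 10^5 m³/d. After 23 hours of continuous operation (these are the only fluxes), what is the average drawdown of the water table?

A = 0.91 mi² = 2.357 × 10^6 m²
Net abstraction = 1.22 × 10^6 − 7.2 × 10^5 = 5 × 10^5 m³/d
t = 23 hours = 0.9583 d
ΔV = Q × t = 5 × 10^5 m³/d × 0.9583 d = 4.792 × 10^5 m³
Δh = ΔV / (Sy × A) = 4.792 × 10^5 / (0.05 × 2.357 × 10^6) = 4.066 m

Δh ≈ 4.07 m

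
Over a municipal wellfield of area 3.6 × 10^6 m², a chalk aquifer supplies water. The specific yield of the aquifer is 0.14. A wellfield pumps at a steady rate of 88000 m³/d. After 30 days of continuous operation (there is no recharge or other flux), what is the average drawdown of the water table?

Δh ≈ 5.24 m

ΔV = Q × t = 88000 m³/d × 30 d = 2.64 × 10^6 m³
Δh = ΔV / (Sy × A) = 2.64 × 10^6 / (0.14 × 3.6 × 10^6) = 5.238 m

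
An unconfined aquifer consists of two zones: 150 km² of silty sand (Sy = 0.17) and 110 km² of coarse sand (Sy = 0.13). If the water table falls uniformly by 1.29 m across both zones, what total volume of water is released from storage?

A₁ = 150 km² = 1.5 × 10^8 m²; A₂ = 110 km² = 1.1 × 10^8 m²
ΔV₁ = 0.17 × 1.5 × 10^8 × 1.29 = 3.289 × 10^7 m³
ΔV₂ = 0.13 × 1.1 × 10^8 × 1.29 = 1.845 × 10^7 m³
ΔV = ΔV₁ + ΔV₂ = 5.134 × 10^7 m³

ΔV ≈ 5.13 × 10^7 m³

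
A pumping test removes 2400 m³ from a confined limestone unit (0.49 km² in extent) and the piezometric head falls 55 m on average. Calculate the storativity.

S ≈ 8.9 × 10^-5

A = 0.49 km² = 4.9 × 10^5 m²
S = ΔV / (A × Δh) = 2400 m³ / (4.9 × 10^5 m² × 55 m) = 8.905 × 10^-5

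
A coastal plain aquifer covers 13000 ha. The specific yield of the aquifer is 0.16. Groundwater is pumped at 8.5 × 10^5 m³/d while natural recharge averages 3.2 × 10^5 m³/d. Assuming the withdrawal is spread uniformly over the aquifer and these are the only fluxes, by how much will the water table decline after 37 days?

Δh ≈ 0.943 m

A = 13000 ha = 1.3 × 10^8 m²
Net abstraction = 8.5 × 10^5 − 3.2 × 10^5 = 5.3 × 10^5 m³/d
ΔV = Q × t = 5.3 × 10^5 m³/d × 37 d = 1.961 × 10^7 m³
Δh = ΔV / (Sy × A) = 1.961 × 10^7 / (0.16 × 1.3 × 10^8) = 0.9428 m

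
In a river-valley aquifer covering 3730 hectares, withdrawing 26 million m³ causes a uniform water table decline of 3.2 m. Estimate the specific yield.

A = 3730 hectares = 3.73 × 10^7 m²
ΔV = 26 million m³ = 2.6 × 10^7 m³
Sy = ΔV / (A × Δh) = 2.6 × 10^7 m³ / (3.73 × 10^7 m² × 3.2 m) = 0.2178

Sy ≈ 0.22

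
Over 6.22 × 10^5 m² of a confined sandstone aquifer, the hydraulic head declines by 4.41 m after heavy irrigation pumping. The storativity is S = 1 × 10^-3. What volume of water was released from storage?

ΔV ≈ 2740 m³

ΔV = S × A × Δh = 0.001 × 6.22 × 10^5 m² × 4.41 m = 2743 m³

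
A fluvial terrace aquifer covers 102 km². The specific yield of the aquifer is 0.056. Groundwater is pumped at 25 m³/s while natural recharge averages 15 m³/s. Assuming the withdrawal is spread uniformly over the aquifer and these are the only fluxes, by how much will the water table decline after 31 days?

A = 102 km² = 1.02 × 10^8 m²
Net abstraction = 25 − 15 = 10 m³/s
Q_net = 10 m³/s = 8.64 × 10^5 m³/d
ΔV = Q × t = 8.64 × 10^5 m³/d × 31 d = 2.678 × 10^7 m³
Δh = ΔV / (Sy × A) = 2.678 × 10^7 / (0.056 × 1.02 × 10^8) = 4.689 m

Δh ≈ 4.69 m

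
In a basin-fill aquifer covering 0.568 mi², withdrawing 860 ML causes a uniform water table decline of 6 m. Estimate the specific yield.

A = 0.568 mi² = 1.471 × 10^6 m²
ΔV = 860 ML = 8.6 × 10^5 m³
Sy = ΔV / (A × Δh) = 8.6 × 10^5 m³ / (1.471 × 10^6 m² × 6 m) = 0.09743

Sy ≈ 0.097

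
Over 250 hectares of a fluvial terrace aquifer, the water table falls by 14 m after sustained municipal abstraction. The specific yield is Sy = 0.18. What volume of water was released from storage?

ΔV ≈ 6.3 × 10^6 m³

A = 250 hectares = 2.5 × 10^6 m²
ΔV = Sy × A × Δh = 0.18 × 2.5 × 10^6 m² × 14 m = 6.3 × 10^6 m³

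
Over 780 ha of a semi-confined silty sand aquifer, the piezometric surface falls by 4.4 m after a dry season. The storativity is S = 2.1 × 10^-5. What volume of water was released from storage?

A = 780 ha = 7.8 × 10^6 m²
ΔV = S × A × Δh = 2.1 × 10^-5 × 7.8 × 10^6 m² × 4.4 m = 720.7 m³

ΔV ≈ 721 m³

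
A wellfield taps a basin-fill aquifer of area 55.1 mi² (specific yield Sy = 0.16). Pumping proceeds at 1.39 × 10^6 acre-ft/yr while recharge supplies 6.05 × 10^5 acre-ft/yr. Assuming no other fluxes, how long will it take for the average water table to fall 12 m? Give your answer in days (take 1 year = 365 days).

A = 55.1 mi² = 1.427 × 10^8 m²
ΔV = Sy × A × Δh = 0.16 × 1.427 × 10^8 × 12 = 2.74 × 10^8 m³
Net withdrawal = 1.39 × 10^6 − 6.05 × 10^5 = 7.85 × 10^5 acre-ft/yr = 2.653 × 10^6 m³/d
t = ΔV / Q = 2.74 × 10^8 m³ / 2.653 × 10^6 m³/d = 103.3 d

t ≈ 103 days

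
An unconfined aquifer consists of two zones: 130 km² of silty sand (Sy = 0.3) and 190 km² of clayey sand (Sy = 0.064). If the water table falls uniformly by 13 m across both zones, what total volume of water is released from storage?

A₁ = 130 km² = 1.3 × 10^8 m²; A₂ = 190 km² = 1.9 × 10^8 m²
ΔV₁ = 0.3 × 1.3 × 10^8 × 13 = 5.07 × 10^8 m³
ΔV₂ = 0.064 × 1.9 × 10^8 × 13 = 1.581 × 10^8 m³
ΔV = ΔV₁ + ΔV₂ = 6.651 × 10^8 m³

ΔV ≈ 6.65 × 10^8 m³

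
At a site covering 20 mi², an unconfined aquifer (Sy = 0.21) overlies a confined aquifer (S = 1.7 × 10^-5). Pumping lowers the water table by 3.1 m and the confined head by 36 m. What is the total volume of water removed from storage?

A = 20 mi² = 5.18 × 10^7 m²
Unconfined: ΔV_u = Sy × A × Δh_u = 0.21 × 5.18 × 10^7 × 3.1 = 3.372 × 10^7 m³
Confined: ΔV_c = S × A × Δh_c = 1.7 × 10^-5 × 5.18 × 10^7 × 36 = 31700 m³
Total ΔV = 3.372 × 10^7 + 31700 = 3.375 × 10^7 m³

ΔV ≈ 3.38 × 10^7 m³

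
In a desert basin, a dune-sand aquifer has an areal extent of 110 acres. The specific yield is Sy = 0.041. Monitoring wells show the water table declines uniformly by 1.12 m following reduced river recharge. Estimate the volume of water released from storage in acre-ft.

ΔV ≈ 16.6 acre-ft

A = 110 acres = 4.452 × 10^5 m²
ΔV = Sy × A × Δh = 0.041 × 4.452 × 10^5 m² × 1.12 m = 20440 m³
ΔV = 20440 m³ = 16.57 acre-ft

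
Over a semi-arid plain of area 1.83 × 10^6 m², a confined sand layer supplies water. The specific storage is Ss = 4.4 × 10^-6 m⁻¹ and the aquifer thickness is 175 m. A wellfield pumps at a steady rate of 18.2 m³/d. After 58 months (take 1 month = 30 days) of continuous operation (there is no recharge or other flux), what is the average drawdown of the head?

Δh ≈ 22.5 m

S = Ss × b = 4.4 × 10^-6 m⁻¹ × 175 m = 7.7 × 10^-4
t = 58 months = 1740 d
ΔV = Q × t = 18.2 m³/d × 1740 d = 31670 m³
Δh = ΔV / (S × A) = 31670 / (7.7 × 10^-4 × 1.83 × 10^6) = 22.47 m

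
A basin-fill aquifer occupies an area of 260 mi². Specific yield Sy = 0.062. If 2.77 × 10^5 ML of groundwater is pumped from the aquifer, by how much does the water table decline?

A = 260 mi² = 6.734 × 10^8 m²
ΔV = 2.77 × 10^5 ML = 2.77 × 10^8 m³
Δh = ΔV / (Sy × A) = 2.77 × 10^8 m³ / (0.062 × 6.734 × 10^8 m²) = 6.635 m

Δh ≈ 6.63 m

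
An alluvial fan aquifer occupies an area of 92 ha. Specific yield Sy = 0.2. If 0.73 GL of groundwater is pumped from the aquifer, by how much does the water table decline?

A = 92 ha = 9.2 × 10^5 m²
ΔV = 0.73 GL = 7.3 × 10^5 m³
Δh = ΔV / (Sy × A) = 7.3 × 10^5 m³ / (0.2 × 9.2 × 10^5 m²) = 3.967 m

Δh ≈ 3.97 m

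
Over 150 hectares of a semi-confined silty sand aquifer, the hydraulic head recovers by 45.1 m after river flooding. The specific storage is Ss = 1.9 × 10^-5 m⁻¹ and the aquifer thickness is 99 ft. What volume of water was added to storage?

b = 99 ft = 30.18 m
S = Ss × b = 1.9 × 10^-5 m⁻¹ × 30.18 m = 5.733 × 10^-4
A = 150 hectares = 1.5 × 10^6 m²
ΔV = S × A × Δh = 5.733 × 10^-4 × 1.5 × 10^6 m² × 45.1 m = 38790 m³

ΔV ≈ 38800 m³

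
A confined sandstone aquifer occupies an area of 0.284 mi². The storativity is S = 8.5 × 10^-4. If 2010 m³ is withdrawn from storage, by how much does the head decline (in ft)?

Δh ≈ 10.5 ft

A = 0.284 mi² = 7.356 × 10^5 m²
Δh = ΔV / (S × A) = 2010 m³ / (8.5 × 10^-4 × 7.356 × 10^5 m²) = 3.215 m
Δh = 3.215 m = 10.55 ft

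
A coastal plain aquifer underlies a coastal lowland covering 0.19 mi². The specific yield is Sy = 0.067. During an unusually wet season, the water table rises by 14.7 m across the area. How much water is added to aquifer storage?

ΔV ≈ 4.85 × 10^5 m³

A = 0.19 mi² = 4.921 × 10^5 m²
ΔV = Sy × A × Δh = 0.067 × 4.921 × 10^5 m² × 14.7 m = 4.847 × 10^5 m³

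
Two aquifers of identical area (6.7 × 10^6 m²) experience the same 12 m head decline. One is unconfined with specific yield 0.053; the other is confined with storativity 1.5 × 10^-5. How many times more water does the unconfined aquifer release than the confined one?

Unconfined: ΔV_u = Sy × A × Δh = 0.053 × 6.7 × 10^6 × 12 = 4.261 × 10^6 m³
Confined: ΔV_c = S × A × Δh = 1.5 × 10^-5 × 6.7 × 10^6 × 12 = 1206 m³
Ratio = ΔV_u / ΔV_c = Sy / S = 0.053 / 1.5 × 10^-5 = 3533

ΔV_u / ΔV_c ≈ 3530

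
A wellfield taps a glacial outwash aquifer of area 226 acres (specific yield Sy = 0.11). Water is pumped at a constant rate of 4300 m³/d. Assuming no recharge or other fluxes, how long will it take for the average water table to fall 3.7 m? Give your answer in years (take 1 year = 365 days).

t ≈ 0.237 years

A = 226 acres = 9.146 × 10^5 m²
ΔV = Sy × A × Δh = 0.11 × 9.146 × 10^5 × 3.7 = 3.722 × 10^5 m³
t = ΔV / Q = 3.722 × 10^5 m³ / 4300 m³/d = 86.57 d
t = 86.57 d ≈ 0.2372 years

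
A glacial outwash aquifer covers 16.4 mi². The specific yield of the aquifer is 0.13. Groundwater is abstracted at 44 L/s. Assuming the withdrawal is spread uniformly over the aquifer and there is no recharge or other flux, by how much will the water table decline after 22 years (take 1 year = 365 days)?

A = 16.4 mi² = 4.248 × 10^7 m²
Q = 44 L/s = 3802 m³/d
t = 22 years = 8030 d
ΔV = Q × t = 3802 m³/d × 8030 d = 3.053 × 10^7 m³
Δh = ΔV / (Sy × A) = 3.053 × 10^7 / (0.13 × 4.248 × 10^7) = 5.528 m

Δh ≈ 5.53 m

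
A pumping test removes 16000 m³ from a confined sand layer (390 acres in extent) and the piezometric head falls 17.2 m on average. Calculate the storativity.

S ≈ 5.9 × 10^-4

A = 390 acres = 1.578 × 10^6 m²
S = ΔV / (A × Δh) = 16000 m³ / (1.578 × 10^6 m² × 17.2 m) = 5.894 × 10^-4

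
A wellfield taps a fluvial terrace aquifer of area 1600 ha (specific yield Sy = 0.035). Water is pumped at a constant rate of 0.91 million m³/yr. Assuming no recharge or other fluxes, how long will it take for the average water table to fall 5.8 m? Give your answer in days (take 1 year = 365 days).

A = 1600 ha = 1.6 × 10^7 m²
ΔV = Sy × A × Δh = 0.035 × 1.6 × 10^7 × 5.8 = 3.248 × 10^6 m³
Q = 0.91 million m³/yr = 2493 m³/d
t = ΔV / Q = 3.248 × 10^6 m³ / 2493 m³/d = 1303 d

t ≈ 1300 days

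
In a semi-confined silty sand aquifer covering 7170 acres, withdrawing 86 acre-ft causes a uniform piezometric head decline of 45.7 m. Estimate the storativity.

S ≈ 8 × 10^-5

A = 7170 acres = 2.902 × 10^7 m²
ΔV = 86 acre-ft = 1.061 × 10^5 m³
S = ΔV / (A × Δh) = 1.061 × 10^5 m³ / (2.902 × 10^7 m² × 45.7 m) = 8 × 10^-5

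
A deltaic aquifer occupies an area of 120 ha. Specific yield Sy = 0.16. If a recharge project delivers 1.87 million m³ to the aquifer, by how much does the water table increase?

Δh ≈ 9.74 m

A = 120 ha = 1.2 × 10^6 m²
ΔV = 1.87 million m³ = 1.87 × 10^6 m³
Δh = ΔV / (Sy × A) = 1.87 × 10^6 m³ / (0.16 × 1.2 × 10^6 m²) = 9.74 m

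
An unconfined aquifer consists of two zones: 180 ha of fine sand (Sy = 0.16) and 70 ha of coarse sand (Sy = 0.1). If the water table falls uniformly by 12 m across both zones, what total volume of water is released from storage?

ΔV ≈ 4.3 × 10^6 m³

A₁ = 180 ha = 1.8 × 10^6 m²; A₂ = 70 ha = 7 × 10^5 m²
ΔV₁ = 0.16 × 1.8 × 10^6 × 12 = 3.456 × 10^6 m³
ΔV₂ = 0.1 × 7 × 10^5 × 12 = 8.4 × 10^5 m³
ΔV = ΔV₁ + ΔV₂ = 4.296 × 10^6 m³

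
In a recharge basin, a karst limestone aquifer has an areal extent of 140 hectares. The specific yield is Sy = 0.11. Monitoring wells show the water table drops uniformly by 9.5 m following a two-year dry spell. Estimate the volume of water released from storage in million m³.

A = 140 hectares = 1.4 × 10^6 m²
ΔV = Sy × A × Δh = 0.11 × 1.4 × 10^6 m² × 9.5 m = 1.463 × 10^6 m³
ΔV = 1.463 × 10^6 m³ = 1.463 million m³

ΔV ≈ 1.46 million m³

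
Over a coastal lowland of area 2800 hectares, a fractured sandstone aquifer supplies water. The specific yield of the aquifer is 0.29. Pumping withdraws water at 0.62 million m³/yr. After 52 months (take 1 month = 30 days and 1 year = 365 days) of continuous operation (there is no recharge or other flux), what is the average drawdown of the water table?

Δh ≈ 0.326 m

A = 2800 hectares = 2.8 × 10^7 m²
Q = 0.62 million m³/yr = 1699 m³/d
t = 52 months = 1560 d
ΔV = Q × t = 1699 m³/d × 1560 d = 2.65 × 10^6 m³
Δh = ΔV / (Sy × A) = 2.65 × 10^6 / (0.29 × 2.8 × 10^7) = 0.3263 m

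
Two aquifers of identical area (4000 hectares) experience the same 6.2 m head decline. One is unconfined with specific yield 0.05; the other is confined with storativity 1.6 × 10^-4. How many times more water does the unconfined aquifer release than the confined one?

ΔV_u / ΔV_c ≈ 312

A = 4000 hectares = 4 × 10^7 m²
Unconfined: ΔV_u = Sy × A × Δh = 0.05 × 4 × 10^7 × 6.2 = 1.24 × 10^7 m³
Confined: ΔV_c = S × A × Δh = 1.6 × 10^-4 × 4 × 10^7 × 6.2 = 39680 m³
Ratio = ΔV_u / ΔV_c = Sy / S = 0.05 / 1.6 × 10^-4 = 312.5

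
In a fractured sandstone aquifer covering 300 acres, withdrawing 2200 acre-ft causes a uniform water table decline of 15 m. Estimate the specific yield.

A = 300 acres = 1.214 × 10^6 m²
ΔV = 2200 acre-ft = 2.714 × 10^6 m³
Sy = ΔV / (A × Δh) = 2.714 × 10^6 m³ / (1.214 × 10^6 m² × 15 m) = 0.149

Sy ≈ 0.15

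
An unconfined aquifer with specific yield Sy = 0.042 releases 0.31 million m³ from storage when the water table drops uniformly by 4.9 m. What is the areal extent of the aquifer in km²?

A ≈ 1.51 km²

ΔV = 0.31 million m³ = 3.1 × 10^5 m³
A = ΔV / (Sy × Δh) = 3.1 × 10^5 / (0.042 × 4.9) = 1.506 × 10^6 m²
A = 1.506 × 10^6 m² = 1.506 km²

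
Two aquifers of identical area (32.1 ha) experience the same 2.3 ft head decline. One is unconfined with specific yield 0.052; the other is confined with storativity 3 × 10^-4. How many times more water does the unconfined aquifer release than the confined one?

ΔV_u / ΔV_c ≈ 173

A = 32.1 ha = 3.21 × 10^5 m²
Δh = 2.3 ft = 0.701 m
Unconfined: ΔV_u = Sy × A × Δh = 0.052 × 3.21 × 10^5 × 0.701 = 11700 m³
Confined: ΔV_c = S × A × Δh = 3 × 10^-4 × 3.21 × 10^5 × 0.701 = 67.51 m³
Ratio = ΔV_u / ΔV_c = Sy / S = 0.052 / 3 × 10^-4 = 173.3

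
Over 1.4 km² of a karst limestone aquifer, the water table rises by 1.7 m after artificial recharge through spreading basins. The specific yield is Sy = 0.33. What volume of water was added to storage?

A = 1.4 km² = 1.4 × 10^6 m²
ΔV = Sy × A × Δh = 0.33 × 1.4 × 10^6 m² × 1.7 m = 7.854 × 10^5 m³

ΔV ≈ 7.85 × 10^5 m³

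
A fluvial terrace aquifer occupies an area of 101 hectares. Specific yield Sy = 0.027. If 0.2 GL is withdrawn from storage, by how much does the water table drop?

Δh ≈ 7.33 m

A = 101 hectares = 1.01 × 10^6 m²
ΔV = 0.2 GL = 2 × 10^5 m³
Δh = ΔV / (Sy × A) = 2 × 10^5 m³ / (0.027 × 1.01 × 10^6 m²) = 7.334 m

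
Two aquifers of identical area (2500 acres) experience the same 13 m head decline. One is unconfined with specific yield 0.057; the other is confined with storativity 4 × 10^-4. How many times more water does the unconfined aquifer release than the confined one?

A = 2500 acres = 1.012 × 10^7 m²
Unconfined: ΔV_u = Sy × A × Δh = 0.057 × 1.012 × 10^7 × 13 = 7.497 × 10^6 m³
Confined: ΔV_c = S × A × Δh = 4 × 10^-4 × 1.012 × 10^7 × 13 = 52610 m³
Ratio = ΔV_u / ΔV_c = Sy / S = 0.057 / 4 × 10^-4 = 142.5

ΔV_u / ΔV_c ≈ 142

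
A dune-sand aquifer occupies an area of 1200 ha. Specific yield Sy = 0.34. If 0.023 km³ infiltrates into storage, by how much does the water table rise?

A = 1200 ha = 1.2 × 10^7 m²
ΔV = 0.023 km³ = 2.3 × 10^7 m³
Δh = ΔV / (Sy × A) = 2.3 × 10^7 m³ / (0.34 × 1.2 × 10^7 m²) = 5.637 m

Δh ≈ 5.64 m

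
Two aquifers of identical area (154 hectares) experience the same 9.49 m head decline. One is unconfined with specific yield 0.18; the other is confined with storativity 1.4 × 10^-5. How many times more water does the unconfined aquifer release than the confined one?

ΔV_u / ΔV_c ≈ 12900

A = 154 hectares = 1.54 × 10^6 m²
Unconfined: ΔV_u = Sy × A × Δh = 0.18 × 1.54 × 10^6 × 9.49 = 2.631 × 10^6 m³
Confined: ΔV_c = S × A × Δh = 1.4 × 10^-5 × 1.54 × 10^6 × 9.49 = 204.6 m³
Ratio = ΔV_u / ΔV_c = Sy / S = 0.18 / 1.4 × 10^-5 = 12860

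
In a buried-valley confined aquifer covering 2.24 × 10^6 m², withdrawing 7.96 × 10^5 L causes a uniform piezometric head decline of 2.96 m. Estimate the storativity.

ΔV = 7.96 × 10^5 L = 796 m³
S = ΔV / (A × Δh) = 796 m³ / (2.24 × 10^6 m² × 2.96 m) = 1.201 × 10^-4

S ≈ 1.2 × 10^-4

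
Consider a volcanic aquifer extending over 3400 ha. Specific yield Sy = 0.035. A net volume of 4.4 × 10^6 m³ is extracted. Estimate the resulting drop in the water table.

A = 3400 ha = 3.4 × 10^7 m²
Δh = ΔV / (Sy × A) = 4.4 × 10^6 m³ / (0.035 × 3.4 × 10^7 m²) = 3.697 m

Δh ≈ 3.7 m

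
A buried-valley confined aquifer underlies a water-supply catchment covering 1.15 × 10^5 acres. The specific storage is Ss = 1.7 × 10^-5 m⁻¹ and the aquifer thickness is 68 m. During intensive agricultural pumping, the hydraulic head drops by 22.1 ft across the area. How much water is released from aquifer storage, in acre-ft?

S = Ss × b = 1.7 × 10^-5 m⁻¹ × 68 m = 1.156 × 10^-3
A = 1.15 × 10^5 acres = 4.654 × 10^8 m²
Δh = 22.1 ft = 6.736 m
ΔV = S × A × Δh = 0.001156 × 4.654 × 10^8 m² × 6.736 m = 3.624 × 10^6 m³
ΔV = 3.624 × 10^6 m³ = 2938 acre-ft

ΔV ≈ 2940 acre-ft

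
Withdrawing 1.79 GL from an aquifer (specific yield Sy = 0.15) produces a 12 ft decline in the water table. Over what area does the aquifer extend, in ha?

A ≈ 326 ha

Δh = 12 ft = 3.658 m
ΔV = 1.79 GL = 1.79 × 10^6 m³
A = ΔV / (Sy × Δh) = 1.79 × 10^6 / (0.15 × 3.658) = 3.263 × 10^6 m²
A = 3.263 × 10^6 m² = 326.3 ha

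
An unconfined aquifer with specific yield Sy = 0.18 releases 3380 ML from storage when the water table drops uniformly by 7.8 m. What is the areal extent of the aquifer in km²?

ΔV = 3380 ML = 3.38 × 10^6 m³
A = ΔV / (Sy × Δh) = 3.38 × 10^6 / (0.18 × 7.8) = 2.407 × 10^6 m²
A = 2.407 × 10^6 m² = 2.407 km²

A ≈ 2.41 km²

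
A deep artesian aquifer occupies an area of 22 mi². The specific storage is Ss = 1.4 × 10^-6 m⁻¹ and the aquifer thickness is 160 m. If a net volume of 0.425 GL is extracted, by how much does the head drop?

Δh ≈ 33.3 m

S = Ss × b = 1.4 × 10^-6 m⁻¹ × 160 m = 2.24 × 10^-4
A = 22 mi² = 5.698 × 10^7 m²
ΔV = 0.425 GL = 4.25 × 10^5 m³
Δh = ΔV / (S × A) = 4.25 × 10^5 m³ / (2.24 × 10^-4 × 5.698 × 10^7 m²) = 33.3 m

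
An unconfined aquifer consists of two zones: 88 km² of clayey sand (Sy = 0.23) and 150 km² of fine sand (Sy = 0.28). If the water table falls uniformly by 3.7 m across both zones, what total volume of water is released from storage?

ΔV ≈ 2.3 × 10^8 m³

A₁ = 88 km² = 8.8 × 10^7 m²; A₂ = 150 km² = 1.5 × 10^8 m²
ΔV₁ = 0.23 × 8.8 × 10^7 × 3.7 = 7.489 × 10^7 m³
ΔV₂ = 0.28 × 1.5 × 10^8 × 3.7 = 1.554 × 10^8 m³
ΔV = ΔV₁ + ΔV₂ = 2.303 × 10^8 m³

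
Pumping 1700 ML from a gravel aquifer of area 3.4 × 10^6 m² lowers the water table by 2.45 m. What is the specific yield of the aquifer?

ΔV = 1700 ML = 1.7 × 10^6 m³
Sy = ΔV / (A × Δh) = 1.7 × 10^6 m³ / (3.4 × 10^6 m² × 2.45 m) = 0.2041

Sy ≈ 0.2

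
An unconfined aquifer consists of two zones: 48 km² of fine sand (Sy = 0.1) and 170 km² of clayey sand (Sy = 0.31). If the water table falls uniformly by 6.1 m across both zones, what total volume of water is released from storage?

ΔV ≈ 3.51 × 10^8 m³

A₁ = 48 km² = 4.8 × 10^7 m²; A₂ = 170 km² = 1.7 × 10^8 m²
ΔV₁ = 0.1 × 4.8 × 10^7 × 6.1 = 2.928 × 10^7 m³
ΔV₂ = 0.31 × 1.7 × 10^8 × 6.1 = 3.215 × 10^8 m³
ΔV = ΔV₁ + ΔV₂ = 3.507 × 10^8 m³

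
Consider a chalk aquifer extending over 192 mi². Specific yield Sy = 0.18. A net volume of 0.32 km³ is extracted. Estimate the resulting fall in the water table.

A = 192 mi² = 4.973 × 10^8 m²
ΔV = 0.32 km³ = 3.2 × 10^8 m³
Δh = ΔV / (Sy × A) = 3.2 × 10^8 m³ / (0.18 × 4.973 × 10^8 m²) = 3.575 m

Δh ≈ 3.58 m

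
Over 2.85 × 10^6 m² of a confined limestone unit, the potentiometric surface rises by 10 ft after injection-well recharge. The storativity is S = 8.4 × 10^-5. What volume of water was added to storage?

Δh = 10 ft = 3.048 m
ΔV = S × A × Δh = 8.4 × 10^-5 × 2.85 × 10^6 m² × 3.048 m = 729.7 m³

ΔV ≈ 730 m³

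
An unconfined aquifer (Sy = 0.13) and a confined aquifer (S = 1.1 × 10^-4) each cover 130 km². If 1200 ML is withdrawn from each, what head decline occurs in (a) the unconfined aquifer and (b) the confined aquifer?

A = 130 km² = 1.3 × 10^8 m²
ΔV = 1200 ML = 1.2 × 10^6 m³
Unconfined: Δh_u = ΔV/(Sy·A) = 1.2 × 10^6/(0.13 × 1.3 × 10^8) = 0.07101 m
Confined: Δh_c = ΔV/(S·A) = 1.2 × 10^6/(1.1 × 10^-4 × 1.3 × 10^8) = 83.92 m

Δh_u ≈ 0.071 m; Δh_c ≈ 83.9 m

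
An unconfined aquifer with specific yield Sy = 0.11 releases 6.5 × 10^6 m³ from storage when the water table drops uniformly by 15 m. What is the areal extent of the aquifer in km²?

A ≈ 3.94 km²

A = ΔV / (Sy × Δh) = 6.5 × 10^6 / (0.11 × 15) = 3.939 × 10^6 m²
A = 3.939 × 10^6 m² = 3.939 km²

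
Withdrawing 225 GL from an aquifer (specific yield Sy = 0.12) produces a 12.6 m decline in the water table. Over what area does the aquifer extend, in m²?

ΔV = 225 GL = 2.25 × 10^8 m³
A = ΔV / (Sy × Δh) = 2.25 × 10^8 / (0.12 × 12.6) = 1.488 × 10^8 m²

A ≈ 1.49 × 10^8 m²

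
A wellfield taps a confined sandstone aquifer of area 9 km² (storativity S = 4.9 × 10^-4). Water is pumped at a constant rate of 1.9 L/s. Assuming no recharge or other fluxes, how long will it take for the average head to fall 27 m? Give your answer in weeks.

t ≈ 104 weeks

A = 9 km² = 9 × 10^6 m²
ΔV = S × A × Δh = 4.9 × 10^-4 × 9 × 10^6 × 27 = 1.191 × 10^5 m³
Q = 1.9 L/s = 164.2 m³/d
t = ΔV / Q = 1.191 × 10^5 m³ / 164.2 m³/d = 725.3 d
t = 725.3 d ≈ 103.6 weeks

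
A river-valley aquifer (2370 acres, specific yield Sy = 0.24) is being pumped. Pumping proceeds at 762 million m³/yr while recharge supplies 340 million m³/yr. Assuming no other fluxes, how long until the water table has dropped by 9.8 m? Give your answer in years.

t ≈ 0.0535 years

A = 2370 acres = 9.591 × 10^6 m²
ΔV = Sy × A × Δh = 0.24 × 9.591 × 10^6 × 9.8 = 2.256 × 10^7 m³
Net withdrawal = 762 − 340 = 422 million m³/yr = 1.156 × 10^6 m³/d
t = ΔV / Q = 2.256 × 10^7 m³ / 1.156 × 10^6 m³/d = 19.51 d
t = 19.51 d ≈ 0.05346 years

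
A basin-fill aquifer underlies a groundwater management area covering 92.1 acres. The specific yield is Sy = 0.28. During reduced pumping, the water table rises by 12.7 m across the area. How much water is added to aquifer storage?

A = 92.1 acres = 3.727 × 10^5 m²
ΔV = Sy × A × Δh = 0.28 × 3.727 × 10^5 m² × 12.7 m = 1.325 × 10^6 m³

ΔV ≈ 1.33 × 10^6 m³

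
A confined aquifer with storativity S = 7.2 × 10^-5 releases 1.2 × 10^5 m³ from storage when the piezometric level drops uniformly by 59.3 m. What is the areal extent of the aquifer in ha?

A = ΔV / (S × Δh) = 1.2 × 10^5 / (7.2 × 10^-5 × 59.3) = 2.811 × 10^7 m²
A = 2.811 × 10^7 m² = 2811 ha

A ≈ 2810 ha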